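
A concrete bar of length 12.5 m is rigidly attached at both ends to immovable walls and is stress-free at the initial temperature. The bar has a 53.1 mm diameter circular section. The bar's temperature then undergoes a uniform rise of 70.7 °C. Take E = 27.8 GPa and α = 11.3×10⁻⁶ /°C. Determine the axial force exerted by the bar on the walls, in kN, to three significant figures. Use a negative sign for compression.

-49.2 kN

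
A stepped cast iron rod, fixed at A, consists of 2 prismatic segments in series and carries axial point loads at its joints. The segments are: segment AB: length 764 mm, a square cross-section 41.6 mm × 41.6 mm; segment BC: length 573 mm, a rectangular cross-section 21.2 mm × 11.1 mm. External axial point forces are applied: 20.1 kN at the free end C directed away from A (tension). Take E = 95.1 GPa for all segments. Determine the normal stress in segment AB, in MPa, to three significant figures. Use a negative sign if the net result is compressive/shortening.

Internal axial forces (sectioning from the free end, tension +): N_BC = 20.1 kN, N_AB = 20.1 kN.
A_AB = 1731 mm².
σ_AB = N_AB/A_AB = 20100/1731 = 11.61 MPa.

11.6 MPa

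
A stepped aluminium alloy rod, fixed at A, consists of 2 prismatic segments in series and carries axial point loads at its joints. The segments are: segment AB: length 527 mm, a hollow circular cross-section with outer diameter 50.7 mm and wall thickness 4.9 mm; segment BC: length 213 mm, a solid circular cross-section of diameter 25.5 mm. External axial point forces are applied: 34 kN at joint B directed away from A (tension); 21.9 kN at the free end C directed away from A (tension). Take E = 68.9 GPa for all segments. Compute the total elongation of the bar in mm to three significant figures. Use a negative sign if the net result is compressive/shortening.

0.739 mm

Internal axial forces (sectioning from the free end, tension +): N_BC = 21.9 kN, N_AB = 55.9 kN.
A_AB = 705 mm².
A_BC = 510.7 mm².
δ_AB = 55900·527/(705·68900) = 0.6064 mm
δ_BC = 21900·213/(510.7·68900) = 0.1326 mm
δ = Σδ_i = 0.739 mm.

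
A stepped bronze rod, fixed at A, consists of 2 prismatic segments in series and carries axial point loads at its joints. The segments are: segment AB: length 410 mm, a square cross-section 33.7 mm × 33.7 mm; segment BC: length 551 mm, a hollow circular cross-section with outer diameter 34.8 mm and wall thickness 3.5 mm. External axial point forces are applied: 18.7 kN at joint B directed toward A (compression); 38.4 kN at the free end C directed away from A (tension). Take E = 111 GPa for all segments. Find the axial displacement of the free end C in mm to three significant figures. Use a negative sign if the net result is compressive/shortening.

0.618 mm

Internal axial forces (sectioning from the free end, tension +): N_BC = 38.4 kN, N_AB = 19.7 kN.
A_AB = 1136 mm².
A_BC = 344.2 mm².
δ_AB = 19700·410/(1136·111000) = 0.06407 mm
δ_BC = 38400·551/(344.2·111000) = 0.5539 mm
δ = Σδ_i = 0.6179 mm.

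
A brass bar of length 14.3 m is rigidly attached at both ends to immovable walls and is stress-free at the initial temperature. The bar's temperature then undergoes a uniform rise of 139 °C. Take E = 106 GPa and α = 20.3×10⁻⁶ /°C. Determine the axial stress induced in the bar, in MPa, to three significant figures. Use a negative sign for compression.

-299 MPa

Free thermal expansion αLΔT = 20.3e-6 · 14300 · 139 = 40.35 mm.
The walls impose strain ε = −(40.35)/14300 = -2.8217e-03; σ = Eε = 106000 · -2.8217e-03 = -299.1 MPa.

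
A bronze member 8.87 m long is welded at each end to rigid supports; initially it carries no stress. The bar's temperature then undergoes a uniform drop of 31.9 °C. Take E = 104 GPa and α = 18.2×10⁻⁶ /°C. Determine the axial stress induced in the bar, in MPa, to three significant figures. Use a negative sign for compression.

Free thermal expansion αLΔT = 18.2e-6 · 8870 · -31.9 = -5.15 mm.
The walls impose strain ε = −(-5.15)/8870 = 5.8058e-04; σ = Eε = 104000 · 5.8058e-04 = 60.38 MPa.

60.4 MPa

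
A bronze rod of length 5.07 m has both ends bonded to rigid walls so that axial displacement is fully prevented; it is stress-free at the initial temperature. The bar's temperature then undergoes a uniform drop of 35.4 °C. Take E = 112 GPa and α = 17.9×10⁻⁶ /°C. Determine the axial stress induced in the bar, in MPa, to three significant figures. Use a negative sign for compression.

71.0 MPa

Free thermal expansion αLΔT = 17.9e-6 · 5070 · -35.4 = -3.213 mm.
The walls impose strain ε = −(-3.213)/5070 = 6.3366e-04; σ = Eε = 112000 · 6.3366e-04 = 70.97 MPa.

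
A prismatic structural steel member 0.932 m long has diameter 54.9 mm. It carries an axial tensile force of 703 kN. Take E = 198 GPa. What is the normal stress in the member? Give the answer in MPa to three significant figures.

297 MPa

A = 2367 mm².
σ = N/A = 703000/2367 = 297 MPa.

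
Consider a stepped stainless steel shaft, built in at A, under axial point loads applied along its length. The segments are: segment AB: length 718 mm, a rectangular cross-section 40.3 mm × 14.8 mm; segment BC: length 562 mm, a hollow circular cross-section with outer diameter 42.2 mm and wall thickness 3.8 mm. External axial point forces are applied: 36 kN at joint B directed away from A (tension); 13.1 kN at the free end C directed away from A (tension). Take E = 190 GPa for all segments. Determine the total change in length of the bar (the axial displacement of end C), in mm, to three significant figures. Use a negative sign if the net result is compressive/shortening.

0.396 mm

Internal axial forces (sectioning from the free end, tension +): N_BC = 13.1 kN, N_AB = 49.1 kN.
A_AB = 596.4 mm².
A_BC = 458.4 mm².
δ_AB = 49100·718/(596.4·190000) = 0.3111 mm
δ_BC = 13100·562/(458.4·190000) = 0.08453 mm
δ = Σδ_i = 0.3956 mm.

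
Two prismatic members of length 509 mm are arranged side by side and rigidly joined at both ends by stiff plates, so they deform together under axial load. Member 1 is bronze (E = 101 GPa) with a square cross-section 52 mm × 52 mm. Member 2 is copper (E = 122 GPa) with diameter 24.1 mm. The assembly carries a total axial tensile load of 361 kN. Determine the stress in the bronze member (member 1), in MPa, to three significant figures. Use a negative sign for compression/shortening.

111 MPa

A_1 = 2704 mm².
A_2 = 456.2 mm².
Equal strain + equilibrium ⇒ each member carries load in proportion to AE: A₁E₁ = 273100000 N, A₂E₂ = 55650000 N, ΣAE = 328800000 N.
σ₁ = P·E₁/ΣAE = 361000·101000/328800000 = 110.9 MPa.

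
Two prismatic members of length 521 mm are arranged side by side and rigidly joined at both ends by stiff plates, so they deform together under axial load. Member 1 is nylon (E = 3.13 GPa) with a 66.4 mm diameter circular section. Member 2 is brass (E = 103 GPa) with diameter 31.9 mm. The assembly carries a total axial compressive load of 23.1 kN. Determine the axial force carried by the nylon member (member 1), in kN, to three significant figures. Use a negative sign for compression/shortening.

-2.69 kN

A_1 = 3463 mm².
A_2 = 799.2 mm².
Equal strain + equilibrium ⇒ each member carries load in proportion to AE: A₁E₁ = 10840000 N, A₂E₂ = 82320000 N, ΣAE = 93160000 N.
F₁ = P·A₁E₁/ΣAE = -23100·10840000/93160000 = -2688 N.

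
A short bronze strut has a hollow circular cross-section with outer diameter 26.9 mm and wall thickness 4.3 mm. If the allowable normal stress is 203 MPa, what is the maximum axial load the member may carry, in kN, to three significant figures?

A = 305.3 mm².
P_max = σ_allow · A = 203 · 305.3 = 61980 N = 61.98 kN.

62.0 kN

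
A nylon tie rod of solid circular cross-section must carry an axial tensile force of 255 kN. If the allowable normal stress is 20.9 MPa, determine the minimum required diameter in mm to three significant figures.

125 mm

Required area A ≥ P/σ_allow = 255000/20.9 = 12200 mm².
For a solid circular section, d ≥ √(4A/π) = 124.6 mm.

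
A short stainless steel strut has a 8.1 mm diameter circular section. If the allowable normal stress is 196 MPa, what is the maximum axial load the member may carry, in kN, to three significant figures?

A = 51.53 mm².
P_max = σ_allow · A = 196 · 51.53 = 10100 N = 10.1 kN.

10.1 kN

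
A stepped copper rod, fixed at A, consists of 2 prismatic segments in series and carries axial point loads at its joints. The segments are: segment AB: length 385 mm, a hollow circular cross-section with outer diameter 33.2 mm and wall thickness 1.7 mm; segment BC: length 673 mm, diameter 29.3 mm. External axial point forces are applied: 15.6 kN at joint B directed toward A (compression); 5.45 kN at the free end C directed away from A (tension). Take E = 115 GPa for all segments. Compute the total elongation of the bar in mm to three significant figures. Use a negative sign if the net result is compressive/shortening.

-0.155 mm

Internal axial forces (sectioning from the free end, tension +): N_BC = 5.45 kN, N_AB = -10.15 kN.
A_AB = 168.2 mm².
A_BC = 674.3 mm².
δ_AB = -10150·385/(168.2·115000) = -0.202 mm
δ_BC = 5450·673/(674.3·115000) = 0.0473 mm
δ = Σδ_i = -0.1547 mm.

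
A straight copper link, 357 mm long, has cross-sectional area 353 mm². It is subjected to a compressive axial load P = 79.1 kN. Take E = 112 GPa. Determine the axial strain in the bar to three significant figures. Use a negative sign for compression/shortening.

-0.00200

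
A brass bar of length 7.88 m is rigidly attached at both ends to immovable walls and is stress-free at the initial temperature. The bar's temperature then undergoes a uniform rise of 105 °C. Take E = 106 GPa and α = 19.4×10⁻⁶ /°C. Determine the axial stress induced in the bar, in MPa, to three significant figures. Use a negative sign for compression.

-216 MPa

Free thermal expansion αLΔT = 19.4e-6 · 7880 · 105 = 16.05 mm.
The walls impose strain ε = −(16.05)/7880 = -2.0370e-03; σ = Eε = 106000 · -2.0370e-03 = -215.9 MPa.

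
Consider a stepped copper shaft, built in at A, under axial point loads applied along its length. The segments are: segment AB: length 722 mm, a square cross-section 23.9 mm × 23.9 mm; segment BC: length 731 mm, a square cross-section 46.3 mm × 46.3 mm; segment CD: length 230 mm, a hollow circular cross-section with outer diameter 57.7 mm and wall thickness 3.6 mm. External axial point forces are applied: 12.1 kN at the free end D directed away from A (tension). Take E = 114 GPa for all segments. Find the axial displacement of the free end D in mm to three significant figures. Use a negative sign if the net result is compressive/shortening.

Internal axial forces (sectioning from the free end, tension +): N_CD = 12.1 kN, N_BC = 12.1 kN, N_AB = 12.1 kN.
A_AB = 571.2 mm².
A_BC = 2144 mm².
A_CD = 611.9 mm².
δ_AB = 12100·722/(571.2·114000) = 0.1342 mm
δ_BC = 12100·731/(2144·114000) = 0.03619 mm
δ_CD = 12100·230/(611.9·114000) = 0.0399 mm
δ = Σδ_i = 0.2103 mm.

0.210 mm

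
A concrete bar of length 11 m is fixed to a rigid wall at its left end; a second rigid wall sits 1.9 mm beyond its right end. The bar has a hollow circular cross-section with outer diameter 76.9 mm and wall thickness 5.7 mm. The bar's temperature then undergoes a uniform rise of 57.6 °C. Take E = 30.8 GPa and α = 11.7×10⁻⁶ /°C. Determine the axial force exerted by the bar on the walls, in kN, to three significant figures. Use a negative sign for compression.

-19.7 kN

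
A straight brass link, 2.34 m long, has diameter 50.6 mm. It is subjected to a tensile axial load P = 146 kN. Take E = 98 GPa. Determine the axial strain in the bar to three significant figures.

A = 2011 mm².
σ = N/A = 72.6 MPa; ε = σ/E = 72.6/98000 = 7.409e-04.

7.41e-04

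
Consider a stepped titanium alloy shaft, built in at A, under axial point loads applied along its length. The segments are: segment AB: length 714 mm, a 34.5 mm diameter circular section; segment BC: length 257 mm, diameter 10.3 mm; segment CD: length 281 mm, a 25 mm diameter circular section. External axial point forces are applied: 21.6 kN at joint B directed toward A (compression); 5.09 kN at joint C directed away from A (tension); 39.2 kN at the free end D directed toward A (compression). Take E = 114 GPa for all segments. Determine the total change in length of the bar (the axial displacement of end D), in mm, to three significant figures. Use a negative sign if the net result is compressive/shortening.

-1.49 mm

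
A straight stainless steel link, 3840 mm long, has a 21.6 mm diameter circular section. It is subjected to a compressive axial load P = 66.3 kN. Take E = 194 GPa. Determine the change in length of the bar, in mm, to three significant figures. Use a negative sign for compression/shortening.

-3.58 mm

A = 366.4 mm².
δ_mech = NL/(AE) = -66300·3840/(366.4·194000) = -3.581 mm.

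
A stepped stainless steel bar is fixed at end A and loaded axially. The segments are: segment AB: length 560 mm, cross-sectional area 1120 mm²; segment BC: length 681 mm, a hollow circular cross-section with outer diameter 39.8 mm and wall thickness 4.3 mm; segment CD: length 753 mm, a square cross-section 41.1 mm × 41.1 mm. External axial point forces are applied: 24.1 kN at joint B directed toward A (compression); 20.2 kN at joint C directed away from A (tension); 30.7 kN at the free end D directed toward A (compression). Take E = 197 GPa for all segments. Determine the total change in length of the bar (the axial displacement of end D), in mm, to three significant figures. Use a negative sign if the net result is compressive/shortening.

Internal axial forces (sectioning from the free end, tension +): N_CD = -30.7 kN, N_BC = -10.5 kN, N_AB = -34.6 kN.
A_BC = 479.6 mm².
A_CD = 1689 mm².
δ_AB = -34600·560/(1120·197000) = -0.08782 mm
δ_BC = -10500·681/(479.6·197000) = -0.07569 mm
δ_CD = -30700·753/(1689·197000) = -0.06947 mm
δ = Σδ_i = -0.233 mm.

-0.233 mm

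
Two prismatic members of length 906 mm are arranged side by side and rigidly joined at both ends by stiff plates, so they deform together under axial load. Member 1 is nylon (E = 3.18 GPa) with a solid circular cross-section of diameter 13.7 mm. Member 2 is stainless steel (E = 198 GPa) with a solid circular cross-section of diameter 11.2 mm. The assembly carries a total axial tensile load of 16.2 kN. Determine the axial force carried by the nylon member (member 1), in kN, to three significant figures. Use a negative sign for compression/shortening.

0.380 kN

A_1 = 147.4 mm².
A_2 = 98.52 mm².
Equal strain + equilibrium ⇒ each member carries load in proportion to AE: A₁E₁ = 468800 N, A₂E₂ = 19510000 N, ΣAE = 19980000 N.
F₁ = P·A₁E₁/ΣAE = 16200·468800/19980000 = 380.2 N.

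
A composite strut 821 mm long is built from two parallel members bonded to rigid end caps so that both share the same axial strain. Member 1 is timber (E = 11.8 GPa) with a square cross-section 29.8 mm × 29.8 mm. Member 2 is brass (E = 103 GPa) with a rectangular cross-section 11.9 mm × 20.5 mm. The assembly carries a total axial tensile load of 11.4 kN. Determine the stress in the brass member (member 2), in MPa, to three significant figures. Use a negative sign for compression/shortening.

33.0 MPa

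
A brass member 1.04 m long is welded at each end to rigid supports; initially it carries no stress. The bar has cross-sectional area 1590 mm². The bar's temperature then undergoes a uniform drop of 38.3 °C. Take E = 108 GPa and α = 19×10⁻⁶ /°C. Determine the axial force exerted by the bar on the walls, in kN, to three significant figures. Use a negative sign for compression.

Free thermal expansion αLΔT = 19e-6 · 1040 · -38.3 = -0.7568 mm.
The walls impose strain ε = −(-0.7568)/1040 = 7.2770e-04; σ = Eε = 108000 · 7.2770e-04 = 78.59 MPa.
Wall reaction R = σ·A = 78.59·1590 = 125000 N = 125 kN.

125 kN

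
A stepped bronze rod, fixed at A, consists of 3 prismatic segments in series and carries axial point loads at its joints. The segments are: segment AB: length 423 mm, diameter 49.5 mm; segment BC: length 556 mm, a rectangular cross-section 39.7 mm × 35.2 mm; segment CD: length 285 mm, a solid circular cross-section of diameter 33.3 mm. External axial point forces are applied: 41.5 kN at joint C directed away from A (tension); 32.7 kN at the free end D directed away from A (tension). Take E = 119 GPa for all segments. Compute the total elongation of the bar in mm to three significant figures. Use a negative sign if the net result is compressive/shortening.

Internal axial forces (sectioning from the free end, tension +): N_CD = 32.7 kN, N_BC = 74.2 kN, N_AB = 74.2 kN.
A_AB = 1924 mm².
A_BC = 1397 mm².
A_CD = 870.9 mm².
δ_AB = 74200·423/(1924·119000) = 0.1371 mm
δ_BC = 74200·556/(1397·119000) = 0.2481 mm
δ_CD = 32700·285/(870.9·119000) = 0.08992 mm
δ = Σδ_i = 0.4751 mm.

0.475 mm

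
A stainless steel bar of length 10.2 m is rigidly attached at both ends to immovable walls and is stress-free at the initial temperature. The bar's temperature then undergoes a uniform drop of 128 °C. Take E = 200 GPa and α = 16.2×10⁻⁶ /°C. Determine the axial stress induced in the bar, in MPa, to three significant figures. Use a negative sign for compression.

415 MPa

Free thermal expansion αLΔT = 16.2e-6 · 10200 · -128 = -21.15 mm.
The walls impose strain ε = −(-21.15)/10200 = 2.0736e-03; σ = Eε = 200000 · 2.0736e-03 = 414.7 MPa.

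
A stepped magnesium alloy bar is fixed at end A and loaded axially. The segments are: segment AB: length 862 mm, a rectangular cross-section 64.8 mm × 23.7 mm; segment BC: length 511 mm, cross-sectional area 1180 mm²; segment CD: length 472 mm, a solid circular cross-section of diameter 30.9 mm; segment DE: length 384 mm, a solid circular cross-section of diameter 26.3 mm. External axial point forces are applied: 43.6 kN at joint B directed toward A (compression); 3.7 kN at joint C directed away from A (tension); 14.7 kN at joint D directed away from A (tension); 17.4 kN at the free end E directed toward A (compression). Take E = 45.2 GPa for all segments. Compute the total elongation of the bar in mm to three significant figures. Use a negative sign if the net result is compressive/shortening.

-0.829 mm

Internal axial forces (sectioning from the free end, tension +): N_DE = -17.4 kN, N_CD = -2.7 kN, N_BC = 1 kN, N_AB = -42.6 kN.
A_AB = 1536 mm².
A_CD = 749.9 mm².
A_DE = 543.3 mm².
δ_AB = -42600·862/(1536·45200) = -0.529 mm
δ_BC = 1000·511/(1180·45200) = 0.009581 mm
δ_CD = -2700·472/(749.9·45200) = -0.0376 mm
δ_DE = -17400·384/(543.3·45200) = -0.2721 mm
δ = Σδ_i = -0.8291 mm.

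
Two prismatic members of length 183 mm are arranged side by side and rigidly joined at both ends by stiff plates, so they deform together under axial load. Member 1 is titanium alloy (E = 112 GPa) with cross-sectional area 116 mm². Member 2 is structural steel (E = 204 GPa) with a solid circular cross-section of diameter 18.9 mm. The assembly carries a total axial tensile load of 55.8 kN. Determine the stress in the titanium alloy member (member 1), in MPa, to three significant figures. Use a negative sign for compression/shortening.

A_2 = 280.6 mm².
Equal strain + equilibrium ⇒ each member carries load in proportion to AE: A₁E₁ = 12990000 N, A₂E₂ = 57230000 N, ΣAE = 70220000 N.
σ₁ = P·E₁/ΣAE = 55800·112000/70220000 = 88.99 MPa.

89.0 MPa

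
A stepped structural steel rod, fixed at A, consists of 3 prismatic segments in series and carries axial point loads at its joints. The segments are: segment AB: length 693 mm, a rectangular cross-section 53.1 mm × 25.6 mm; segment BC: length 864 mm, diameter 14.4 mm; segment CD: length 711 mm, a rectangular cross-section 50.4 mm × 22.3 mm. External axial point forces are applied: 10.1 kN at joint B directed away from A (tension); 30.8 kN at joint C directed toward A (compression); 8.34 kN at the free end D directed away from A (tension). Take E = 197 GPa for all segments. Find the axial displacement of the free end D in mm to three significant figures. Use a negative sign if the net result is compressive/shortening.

Internal axial forces (sectioning from the free end, tension +): N_CD = 8.34 kN, N_BC = -22.46 kN, N_AB = -12.36 kN.
A_AB = 1359 mm².
A_BC = 162.9 mm².
A_CD = 1124 mm².
δ_AB = -12360·693/(1359·197000) = -0.03199 mm
δ_BC = -22460·864/(162.9·197000) = -0.6048 mm
δ_CD = 8340·711/(1124·197000) = 0.02678 mm
δ = Σδ_i = -0.61 mm.

-0.610 mm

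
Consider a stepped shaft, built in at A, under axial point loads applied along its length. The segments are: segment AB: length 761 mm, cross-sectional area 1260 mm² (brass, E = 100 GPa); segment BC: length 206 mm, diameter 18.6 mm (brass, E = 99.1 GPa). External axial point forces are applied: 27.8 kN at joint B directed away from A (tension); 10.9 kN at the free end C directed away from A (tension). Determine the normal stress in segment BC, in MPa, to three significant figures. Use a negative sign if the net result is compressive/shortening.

40.1 MPa

Internal axial forces (sectioning from the free end, tension +): N_BC = 10.9 kN, N_AB = 38.7 kN.
A_BC = 271.7 mm².
σ_BC = N_BC/A_BC = 10900/271.7 = 40.12 MPa.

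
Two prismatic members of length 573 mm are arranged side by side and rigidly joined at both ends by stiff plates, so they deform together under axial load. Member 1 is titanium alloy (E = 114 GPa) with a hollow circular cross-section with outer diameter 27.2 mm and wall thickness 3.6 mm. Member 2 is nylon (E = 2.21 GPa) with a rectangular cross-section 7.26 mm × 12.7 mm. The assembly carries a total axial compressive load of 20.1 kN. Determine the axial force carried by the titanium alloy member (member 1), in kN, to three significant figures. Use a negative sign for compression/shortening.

-20.0 kN

A_1 = 266.9 mm².
A_2 = 92.2 mm².
Equal strain + equilibrium ⇒ each member carries load in proportion to AE: A₁E₁ = 30430000 N, A₂E₂ = 203800 N, ΣAE = 30630000 N.
F₁ = P·A₁E₁/ΣAE = -20100·30430000/30630000 = -19970 N.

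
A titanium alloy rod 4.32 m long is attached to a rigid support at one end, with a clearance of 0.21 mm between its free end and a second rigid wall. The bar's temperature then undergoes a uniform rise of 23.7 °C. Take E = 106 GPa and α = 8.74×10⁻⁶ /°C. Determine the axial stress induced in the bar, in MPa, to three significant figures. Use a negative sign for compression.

-16.8 MPa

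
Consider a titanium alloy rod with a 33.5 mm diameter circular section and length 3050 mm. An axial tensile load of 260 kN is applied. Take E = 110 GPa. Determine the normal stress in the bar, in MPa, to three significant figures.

A = 881.4 mm².
σ = N/A = 260000/881.4 = 295 MPa.

295 MPa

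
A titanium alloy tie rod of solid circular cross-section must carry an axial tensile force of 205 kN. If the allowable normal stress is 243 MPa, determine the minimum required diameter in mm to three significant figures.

Required area A ≥ P/σ_allow = 205000/243 = 843.6 mm².
For a solid circular section, d ≥ √(4A/π) = 32.77 mm.

32.8 mm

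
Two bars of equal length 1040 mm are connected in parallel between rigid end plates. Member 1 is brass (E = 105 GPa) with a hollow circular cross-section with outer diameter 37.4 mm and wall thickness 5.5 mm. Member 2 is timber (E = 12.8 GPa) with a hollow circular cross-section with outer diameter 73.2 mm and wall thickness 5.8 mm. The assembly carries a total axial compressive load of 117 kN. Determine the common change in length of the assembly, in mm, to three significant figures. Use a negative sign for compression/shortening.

-1.65 mm

A_1 = 551.2 mm².
A_2 = 1228 mm².
Equal strain + equilibrium ⇒ each member carries load in proportion to AE: A₁E₁ = 57880000 N, A₂E₂ = 15720000 N, ΣAE = 73600000 N.
δ = PL/ΣAE = -117000·1040/73600000 = -1.653 mm.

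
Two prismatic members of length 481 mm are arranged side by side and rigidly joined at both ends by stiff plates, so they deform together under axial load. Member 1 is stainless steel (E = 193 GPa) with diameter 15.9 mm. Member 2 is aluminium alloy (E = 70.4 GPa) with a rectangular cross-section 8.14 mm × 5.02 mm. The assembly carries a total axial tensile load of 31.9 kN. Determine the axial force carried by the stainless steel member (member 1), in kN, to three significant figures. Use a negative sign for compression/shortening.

29.7 kN

A_1 = 198.6 mm².
A_2 = 40.86 mm².
Equal strain + equilibrium ⇒ each member carries load in proportion to AE: A₁E₁ = 38320000 N, A₂E₂ = 2877000 N, ΣAE = 41200000 N.
F₁ = P·A₁E₁/ΣAE = 31900·38320000/41200000 = 29670 N.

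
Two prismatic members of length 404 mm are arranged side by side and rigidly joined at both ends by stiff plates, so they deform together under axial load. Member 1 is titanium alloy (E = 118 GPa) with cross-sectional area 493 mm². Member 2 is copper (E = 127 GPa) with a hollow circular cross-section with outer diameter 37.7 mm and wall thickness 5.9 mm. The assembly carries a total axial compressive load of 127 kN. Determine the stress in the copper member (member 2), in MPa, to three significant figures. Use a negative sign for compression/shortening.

-121 MPa

A_2 = 589.4 mm².
Equal strain + equilibrium ⇒ each member carries load in proportion to AE: A₁E₁ = 58170000 N, A₂E₂ = 74860000 N, ΣAE = 133000000 N.
σ₂ = P·E₂/ΣAE = -127000·127000/133000000 = -121.2 MPa.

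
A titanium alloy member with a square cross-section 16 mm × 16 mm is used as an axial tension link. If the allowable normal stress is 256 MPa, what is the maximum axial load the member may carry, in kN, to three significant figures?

A = 256 mm².
P_max = σ_allow · A = 256 · 256 = 65540 N = 65.54 kN.

65.5 kN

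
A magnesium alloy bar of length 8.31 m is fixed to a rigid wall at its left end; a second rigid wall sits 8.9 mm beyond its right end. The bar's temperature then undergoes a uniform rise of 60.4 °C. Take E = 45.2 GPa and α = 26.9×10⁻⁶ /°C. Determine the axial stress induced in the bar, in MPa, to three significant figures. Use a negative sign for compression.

-25.0 MPa

Free thermal expansion αLΔT = 26.9e-6 · 8310 · 60.4 = 13.5 mm.
The walls engage after the gap closes; constrained expansion = 13.5 − 8.9 = 4.602 mm.
The walls impose strain ε = −(4.602)/8310 = -5.5376e-04; σ = Eε = 45200 · -5.5376e-04 = -25.03 MPa.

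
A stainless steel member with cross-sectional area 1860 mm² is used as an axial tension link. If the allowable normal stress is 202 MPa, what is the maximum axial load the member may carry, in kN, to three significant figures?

P_max = σ_allow · A = 202 · 1860 = 375700 N = 375.7 kN.

376 kN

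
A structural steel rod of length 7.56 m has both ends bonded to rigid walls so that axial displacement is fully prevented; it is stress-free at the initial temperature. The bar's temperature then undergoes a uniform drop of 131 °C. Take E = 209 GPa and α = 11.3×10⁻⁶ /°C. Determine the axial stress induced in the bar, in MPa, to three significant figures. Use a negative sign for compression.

Free thermal expansion αLΔT = 11.3e-6 · 7560 · -131 = -11.19 mm.
The walls impose strain ε = −(-11.19)/7560 = 1.4803e-03; σ = Eε = 209000 · 1.4803e-03 = 309.4 MPa.

309 MPa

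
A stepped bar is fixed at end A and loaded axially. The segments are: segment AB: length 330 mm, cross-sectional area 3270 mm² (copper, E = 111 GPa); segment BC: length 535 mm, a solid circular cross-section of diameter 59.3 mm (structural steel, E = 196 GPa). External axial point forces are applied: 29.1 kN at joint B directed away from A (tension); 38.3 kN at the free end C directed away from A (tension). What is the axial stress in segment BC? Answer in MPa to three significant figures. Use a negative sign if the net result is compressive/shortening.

13.9 MPa

Internal axial forces (sectioning from the free end, tension +): N_BC = 38.3 kN, N_AB = 67.4 kN.
A_BC = 2762 mm².
σ_BC = N_BC/A_BC = 38300/2762 = 13.87 MPa.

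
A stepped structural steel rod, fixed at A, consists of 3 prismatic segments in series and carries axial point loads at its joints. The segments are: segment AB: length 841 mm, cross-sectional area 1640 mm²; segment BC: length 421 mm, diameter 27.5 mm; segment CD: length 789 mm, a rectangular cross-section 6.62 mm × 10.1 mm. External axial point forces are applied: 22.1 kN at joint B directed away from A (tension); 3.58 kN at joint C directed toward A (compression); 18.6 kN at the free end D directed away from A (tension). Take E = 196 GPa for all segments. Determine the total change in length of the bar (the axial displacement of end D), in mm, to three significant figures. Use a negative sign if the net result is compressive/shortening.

1.27 mm

Internal axial forces (sectioning from the free end, tension +): N_CD = 18.6 kN, N_BC = 15.02 kN, N_AB = 37.12 kN.
A_BC = 594 mm².
A_CD = 66.86 mm².
δ_AB = 37120·841/(1640·196000) = 0.09712 mm
δ_BC = 15020·421/(594·196000) = 0.05432 mm
δ_CD = 18600·789/(66.86·196000) = 1.12 mm
δ = Σδ_i = 1.271 mm.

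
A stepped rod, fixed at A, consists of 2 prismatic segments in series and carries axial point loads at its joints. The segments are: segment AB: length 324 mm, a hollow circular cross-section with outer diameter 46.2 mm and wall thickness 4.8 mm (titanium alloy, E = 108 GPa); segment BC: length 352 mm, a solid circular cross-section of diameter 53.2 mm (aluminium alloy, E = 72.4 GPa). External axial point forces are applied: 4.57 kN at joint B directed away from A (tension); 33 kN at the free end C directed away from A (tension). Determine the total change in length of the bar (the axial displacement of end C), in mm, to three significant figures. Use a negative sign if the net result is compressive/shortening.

0.253 mm

Internal axial forces (sectioning from the free end, tension +): N_BC = 33 kN, N_AB = 37.57 kN.
A_AB = 624.3 mm².
A_BC = 2223 mm².
δ_AB = 37570·324/(624.3·108000) = 0.1805 mm
δ_BC = 33000·352/(2223·72400) = 0.07218 mm
δ = Σδ_i = 0.2527 mm.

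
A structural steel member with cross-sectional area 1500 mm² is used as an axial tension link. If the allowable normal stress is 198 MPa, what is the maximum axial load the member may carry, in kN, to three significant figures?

297 kN

P_max = σ_allow · A = 198 · 1500 = 297000 N = 297 kN.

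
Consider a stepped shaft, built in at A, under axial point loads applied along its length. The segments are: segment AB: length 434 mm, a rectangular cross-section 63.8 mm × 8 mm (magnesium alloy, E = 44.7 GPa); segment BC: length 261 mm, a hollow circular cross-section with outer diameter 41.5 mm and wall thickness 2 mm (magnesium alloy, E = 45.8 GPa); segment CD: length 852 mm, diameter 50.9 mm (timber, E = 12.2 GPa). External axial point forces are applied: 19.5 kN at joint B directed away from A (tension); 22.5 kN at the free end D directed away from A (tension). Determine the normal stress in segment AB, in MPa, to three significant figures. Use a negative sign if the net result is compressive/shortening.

82.3 MPa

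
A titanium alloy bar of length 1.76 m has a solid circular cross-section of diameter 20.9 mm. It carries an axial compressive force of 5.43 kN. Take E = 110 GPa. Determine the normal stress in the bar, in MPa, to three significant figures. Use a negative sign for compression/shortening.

A = 343.1 mm².
σ = N/A = -5430/343.1 = -15.83 MPa.

-15.8 MPa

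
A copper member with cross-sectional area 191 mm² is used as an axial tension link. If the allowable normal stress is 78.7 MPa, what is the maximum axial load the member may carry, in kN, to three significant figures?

P_max = σ_allow · A = 78.7 · 191 = 15030 N = 15.03 kN.

15.0 kN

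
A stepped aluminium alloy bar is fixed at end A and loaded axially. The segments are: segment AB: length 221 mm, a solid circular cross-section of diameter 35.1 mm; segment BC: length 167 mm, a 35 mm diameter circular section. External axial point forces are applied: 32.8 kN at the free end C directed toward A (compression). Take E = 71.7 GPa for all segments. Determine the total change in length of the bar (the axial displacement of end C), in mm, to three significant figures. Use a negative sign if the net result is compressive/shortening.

-0.184 mm

Internal axial forces (sectioning from the free end, tension +): N_BC = -32.8 kN, N_AB = -32.8 kN.
A_AB = 967.6 mm².
A_BC = 962.1 mm².
δ_AB = -32800·221/(967.6·71700) = -0.1045 mm
δ_BC = -32800·167/(962.1·71700) = -0.0794 mm
δ = Σδ_i = -0.1839 mm.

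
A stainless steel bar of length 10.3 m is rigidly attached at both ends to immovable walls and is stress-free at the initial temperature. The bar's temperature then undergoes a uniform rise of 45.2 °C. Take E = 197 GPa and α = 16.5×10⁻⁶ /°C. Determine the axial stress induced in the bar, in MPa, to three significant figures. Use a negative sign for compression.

Free thermal expansion αLΔT = 16.5e-6 · 10300 · 45.2 = 7.682 mm.
The walls impose strain ε = −(7.682)/10300 = -7.4580e-04; σ = Eε = 197000 · -7.4580e-04 = -146.9 MPa.

-147 MPa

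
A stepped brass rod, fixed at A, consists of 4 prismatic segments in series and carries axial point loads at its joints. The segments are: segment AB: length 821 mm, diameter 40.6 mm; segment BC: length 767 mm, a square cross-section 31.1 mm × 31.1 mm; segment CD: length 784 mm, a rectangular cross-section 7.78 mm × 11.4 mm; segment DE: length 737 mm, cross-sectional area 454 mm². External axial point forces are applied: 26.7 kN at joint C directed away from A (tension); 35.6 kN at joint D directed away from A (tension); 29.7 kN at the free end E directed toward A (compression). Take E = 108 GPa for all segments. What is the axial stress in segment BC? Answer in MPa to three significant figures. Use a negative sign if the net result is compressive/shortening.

Internal axial forces (sectioning from the free end, tension +): N_DE = -29.7 kN, N_CD = 5.9 kN, N_BC = 32.6 kN, N_AB = 32.6 kN.
A_BC = 967.2 mm².
σ_BC = N_BC/A_BC = 32600/967.2 = 33.71 MPa.

33.7 MPa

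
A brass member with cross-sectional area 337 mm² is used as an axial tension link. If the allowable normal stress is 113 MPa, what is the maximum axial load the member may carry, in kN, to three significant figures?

P_max = σ_allow · A = 113 · 337 = 38080 N = 38.08 kN.

38.1 kN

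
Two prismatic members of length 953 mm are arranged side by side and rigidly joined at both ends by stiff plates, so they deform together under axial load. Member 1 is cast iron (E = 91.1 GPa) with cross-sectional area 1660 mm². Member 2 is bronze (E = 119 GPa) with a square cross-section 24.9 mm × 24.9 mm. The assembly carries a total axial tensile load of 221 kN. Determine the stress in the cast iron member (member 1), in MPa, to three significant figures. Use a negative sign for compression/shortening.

89.5 MPa

A_2 = 620 mm².
Equal strain + equilibrium ⇒ each member carries load in proportion to AE: A₁E₁ = 151200000 N, A₂E₂ = 73780000 N, ΣAE = 225000000 N.
σ₁ = P·E₁/ΣAE = 221000·91100/225000000 = 89.48 MPa.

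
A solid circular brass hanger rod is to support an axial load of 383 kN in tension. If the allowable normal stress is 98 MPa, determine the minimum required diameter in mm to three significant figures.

70.5 mm

Required area A ≥ P/σ_allow = 383000/98 = 3908 mm².
For a solid circular section, d ≥ √(4A/π) = 70.54 mm.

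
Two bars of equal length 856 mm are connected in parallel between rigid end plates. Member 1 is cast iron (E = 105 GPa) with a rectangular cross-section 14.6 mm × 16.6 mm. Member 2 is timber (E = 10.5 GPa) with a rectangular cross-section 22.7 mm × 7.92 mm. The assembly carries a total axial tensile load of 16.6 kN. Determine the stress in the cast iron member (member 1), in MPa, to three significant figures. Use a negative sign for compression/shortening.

63.8 MPa

A_1 = 242.4 mm².
A_2 = 179.8 mm².
Equal strain + equilibrium ⇒ each member carries load in proportion to AE: A₁E₁ = 25450000 N, A₂E₂ = 1888000 N, ΣAE = 27340000 N.
σ₁ = P·E₁/ΣAE = 16600·105000/27340000 = 63.76 MPa.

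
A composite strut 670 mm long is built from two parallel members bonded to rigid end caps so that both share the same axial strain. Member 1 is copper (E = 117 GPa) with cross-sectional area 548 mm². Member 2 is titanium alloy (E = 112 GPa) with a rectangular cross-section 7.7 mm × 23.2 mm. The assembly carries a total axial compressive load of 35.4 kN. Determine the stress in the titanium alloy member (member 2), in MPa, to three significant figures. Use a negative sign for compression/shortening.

-47.1 MPa

A_2 = 178.6 mm².
Equal strain + equilibrium ⇒ each member carries load in proportion to AE: A₁E₁ = 64120000 N, A₂E₂ = 20010000 N, ΣAE = 84120000 N.
σ₂ = P·E₂/ΣAE = -35400·112000/84120000 = -47.13 MPa.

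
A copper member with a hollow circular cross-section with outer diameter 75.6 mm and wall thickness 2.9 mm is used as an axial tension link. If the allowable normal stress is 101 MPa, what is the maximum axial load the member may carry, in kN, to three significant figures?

A = 662.3 mm².
P_max = σ_allow · A = 101 · 662.3 = 66900 N = 66.9 kN.

66.9 kN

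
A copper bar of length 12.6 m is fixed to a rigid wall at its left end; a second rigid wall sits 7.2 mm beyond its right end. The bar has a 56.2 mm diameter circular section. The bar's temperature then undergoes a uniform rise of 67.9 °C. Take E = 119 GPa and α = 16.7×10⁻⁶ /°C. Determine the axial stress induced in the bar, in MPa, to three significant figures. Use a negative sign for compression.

Free thermal expansion αLΔT = 16.7e-6 · 12600 · 67.9 = 14.29 mm.
The walls engage after the gap closes; constrained expansion = 14.29 − 7.2 = 7.088 mm.
The walls impose strain ε = −(7.088)/12600 = -5.6250e-04; σ = Eε = 119000 · -5.6250e-04 = -66.94 MPa.

-66.9 MPa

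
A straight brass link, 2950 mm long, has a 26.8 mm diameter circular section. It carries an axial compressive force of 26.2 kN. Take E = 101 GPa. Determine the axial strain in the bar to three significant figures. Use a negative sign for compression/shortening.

-4.60e-04

A = 564.1 mm².
σ = N/A = -46.45 MPa; ε = σ/E = -46.45/101000 = -4.599e-04.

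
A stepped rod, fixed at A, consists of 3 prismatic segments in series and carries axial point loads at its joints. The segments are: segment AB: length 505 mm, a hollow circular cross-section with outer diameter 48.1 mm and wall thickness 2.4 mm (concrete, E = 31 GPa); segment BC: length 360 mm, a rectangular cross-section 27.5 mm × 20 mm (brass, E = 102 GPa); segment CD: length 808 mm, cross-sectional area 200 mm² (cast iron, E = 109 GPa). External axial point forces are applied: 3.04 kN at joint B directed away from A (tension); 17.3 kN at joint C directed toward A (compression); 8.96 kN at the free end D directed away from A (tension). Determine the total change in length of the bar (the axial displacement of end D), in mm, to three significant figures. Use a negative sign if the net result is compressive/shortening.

0.0280 mm

Internal axial forces (sectioning from the free end, tension +): N_CD = 8.96 kN, N_BC = -8.34 kN, N_AB = -5.3 kN.
A_AB = 344.6 mm².
A_BC = 550 mm².
δ_AB = -5300·505/(344.6·31000) = -0.2506 mm
δ_BC = -8340·360/(550·102000) = -0.05352 mm
δ_CD = 8960·808/(200·109000) = 0.3321 mm
δ = Σδ_i = 0.02801 mm.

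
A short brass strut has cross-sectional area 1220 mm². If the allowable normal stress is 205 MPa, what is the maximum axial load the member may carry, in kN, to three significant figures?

P_max = σ_allow · A = 205 · 1220 = 250100 N = 250.1 kN.

250 kN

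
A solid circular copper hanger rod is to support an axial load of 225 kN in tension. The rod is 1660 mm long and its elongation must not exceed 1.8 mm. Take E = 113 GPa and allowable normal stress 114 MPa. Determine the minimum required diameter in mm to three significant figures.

Required area A ≥ P/σ_allow = 225000/114 = 1974 mm².
For a solid circular section, d ≥ √(4A/π) = 50.13 mm.
Elongation limit: A ≥ PL/(Eδ_allow) = 225000·1660/(113000·1.8) = 1836 mm² ⇒ d ≥ 48.35 mm.
The stress limit governs.

50.1 mm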